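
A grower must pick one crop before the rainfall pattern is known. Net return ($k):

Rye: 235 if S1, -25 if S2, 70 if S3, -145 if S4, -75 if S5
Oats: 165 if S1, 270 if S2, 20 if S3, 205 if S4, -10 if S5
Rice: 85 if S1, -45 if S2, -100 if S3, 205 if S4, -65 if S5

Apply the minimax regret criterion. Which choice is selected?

Oats

Column bests: S1=235, S2=270, S3=70, S4=205, S5=-10.
Rye regrets: 0, 295, 0, 350, 65 → max 350
Oats regrets: 70, 0, 50, 0, 0 → max 70
Rice regrets: 150, 315, 170, 0, 55 → max 315
Smallest max regret = 70 → Oats.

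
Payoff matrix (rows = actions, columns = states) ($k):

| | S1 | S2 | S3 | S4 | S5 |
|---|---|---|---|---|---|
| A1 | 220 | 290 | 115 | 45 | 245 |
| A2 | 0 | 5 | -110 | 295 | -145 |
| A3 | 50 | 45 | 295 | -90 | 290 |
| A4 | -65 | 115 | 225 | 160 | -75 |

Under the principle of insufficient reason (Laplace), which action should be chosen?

Row averages: A1=183, A2=9, A3=118, A4=72
Highest average = 183 → A1.

A1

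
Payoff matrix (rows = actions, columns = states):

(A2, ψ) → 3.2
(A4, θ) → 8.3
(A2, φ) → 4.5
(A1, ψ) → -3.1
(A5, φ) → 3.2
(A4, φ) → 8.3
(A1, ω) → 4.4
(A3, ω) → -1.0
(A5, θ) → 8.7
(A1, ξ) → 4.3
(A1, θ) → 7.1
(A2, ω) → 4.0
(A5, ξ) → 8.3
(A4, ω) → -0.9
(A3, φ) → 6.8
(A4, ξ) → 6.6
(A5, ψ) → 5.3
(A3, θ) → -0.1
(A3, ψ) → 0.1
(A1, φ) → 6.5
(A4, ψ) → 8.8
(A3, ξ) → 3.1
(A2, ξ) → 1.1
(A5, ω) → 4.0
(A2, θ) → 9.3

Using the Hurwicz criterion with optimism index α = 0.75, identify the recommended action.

A5

A1: 0.75·7.1 + 0.25·(-3.1) = 4.55
A2: 0.75·9.3 + 0.25·1.1 = 7.25
A3: 0.75·6.8 + 0.25·(-1.0) = 4.85
A4: 0.75·8.8 + 0.25·(-0.9) = 6.375
A5: 0.75·8.7 + 0.25·3.2 = 7.325
Highest Hurwicz score = 7.325 → A5.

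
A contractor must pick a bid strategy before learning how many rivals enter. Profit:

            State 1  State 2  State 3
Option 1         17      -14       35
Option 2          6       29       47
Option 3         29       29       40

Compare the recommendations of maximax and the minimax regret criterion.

maximax → Option 2; minimax regret → Option 3 (disagree)

Row maxima: Option 1=35, Option 2=47, Option 3=40
Best best-case = 47 → Option 2.
Column bests: State 1=29, State 2=29, State 3=47.
Option 1 regrets: 12, 43, 12 → max 43
Option 2 regrets: 23, 0, 0 → max 23
Option 3 regrets: 0, 0, 7 → max 7
Smallest max regret = 7 → Option 3.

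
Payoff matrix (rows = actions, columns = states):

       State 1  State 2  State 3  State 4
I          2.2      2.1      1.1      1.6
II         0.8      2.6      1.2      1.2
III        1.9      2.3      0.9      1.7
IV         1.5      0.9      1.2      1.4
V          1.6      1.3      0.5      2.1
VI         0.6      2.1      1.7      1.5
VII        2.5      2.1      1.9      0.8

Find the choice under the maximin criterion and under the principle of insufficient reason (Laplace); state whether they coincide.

maximin → I; laplace → VII (disagree)

Row minima: I=1.1, II=0.8, III=0.9, IV=0.9, V=0.5, VI=0.6, VII=0.8
Best worst-case = 1.1 → I.
Row averages: I=1.75, II=1.45, III=1.7, IV=1.25, V=1.375, VI=1.475, VII=1.825
Highest average = 1.825 → VII.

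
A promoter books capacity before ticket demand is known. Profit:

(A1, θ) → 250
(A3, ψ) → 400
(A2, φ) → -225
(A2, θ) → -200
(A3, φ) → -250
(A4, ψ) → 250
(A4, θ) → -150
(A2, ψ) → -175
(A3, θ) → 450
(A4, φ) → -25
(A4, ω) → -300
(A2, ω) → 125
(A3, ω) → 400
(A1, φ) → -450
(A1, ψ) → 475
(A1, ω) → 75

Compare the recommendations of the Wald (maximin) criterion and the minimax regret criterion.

Row minima: A1=-450, A2=-225, A3=-250, A4=-300
Best worst-case = -225 → A2.
Column bests: θ=450, φ=-25, ψ=475, ω=400.
A1 regrets: 200, 425, 0, 325 → max 425
A2 regrets: 650, 200, 650, 275 → max 650
A3 regrets: 0, 225, 75, 0 → max 225
A4 regrets: 600, 0, 225, 700 → max 700
Smallest max regret = 225 → A3.

maximin → A2; minimax regret → A3 (disagree)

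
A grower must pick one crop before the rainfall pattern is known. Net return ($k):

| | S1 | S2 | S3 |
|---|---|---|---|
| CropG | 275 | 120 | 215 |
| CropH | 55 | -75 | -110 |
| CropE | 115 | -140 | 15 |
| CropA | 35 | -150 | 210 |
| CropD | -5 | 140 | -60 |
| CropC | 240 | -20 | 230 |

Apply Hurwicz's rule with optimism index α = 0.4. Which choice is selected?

CropG: 0.4·275 + 0.6·120 = 182
CropH: 0.4·55 + 0.6·(-110) = -44
CropE: 0.4·115 + 0.6·(-140) = -38
CropA: 0.4·210 + 0.6·(-150) = -6
CropD: 0.4·140 + 0.6·(-60) = 20
CropC: 0.4·240 + 0.6·(-20) = 84
Highest Hurwicz score = 182 → CropG.

CropG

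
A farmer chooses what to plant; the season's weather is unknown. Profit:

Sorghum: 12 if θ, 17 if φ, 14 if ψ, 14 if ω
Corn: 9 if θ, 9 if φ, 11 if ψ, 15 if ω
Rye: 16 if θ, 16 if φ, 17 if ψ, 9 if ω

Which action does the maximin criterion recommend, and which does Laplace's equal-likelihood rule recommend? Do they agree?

maximin → Sorghum; laplace → Rye (disagree)

Row minima: Sorghum=12, Corn=9, Rye=9
Best worst-case = 12 → Sorghum.
Row averages: Sorghum=14.25, Corn=11, Rye=14.5
Highest average = 14.5 → Rye.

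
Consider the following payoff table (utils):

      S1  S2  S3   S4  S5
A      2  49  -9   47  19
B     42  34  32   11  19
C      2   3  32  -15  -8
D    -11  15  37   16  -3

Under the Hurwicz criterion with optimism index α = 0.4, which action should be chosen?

A: 0.4·49 + 0.6·(-9) = 14.2
B: 0.4·42 + 0.6·11 = 23.4
C: 0.4·32 + 0.6·(-15) = 3.8
D: 0.4·37 + 0.6·(-11) = 8.2
Highest Hurwicz score = 23.4 → B.

B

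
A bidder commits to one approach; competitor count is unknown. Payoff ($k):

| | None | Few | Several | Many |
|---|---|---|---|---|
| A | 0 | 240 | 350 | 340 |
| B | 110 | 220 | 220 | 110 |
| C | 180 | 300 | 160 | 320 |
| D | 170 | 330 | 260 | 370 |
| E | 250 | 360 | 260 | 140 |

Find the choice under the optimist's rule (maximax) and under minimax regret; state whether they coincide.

maximax → D; minimax regret → D (agree)

Row maxima: A=350, B=220, C=320, D=370, E=360
Best best-case = 370 → D.
Column bests: None=250, Few=360, Several=350, Many=370.
A regrets: 250, 120, 0, 30 → max 250
B regrets: 140, 140, 130, 260 → max 260
C regrets: 70, 60, 190, 50 → max 190
D regrets: 80, 30, 90, 0 → max 90
E regrets: 0, 0, 90, 230 → max 230
Smallest max regret = 90 → D.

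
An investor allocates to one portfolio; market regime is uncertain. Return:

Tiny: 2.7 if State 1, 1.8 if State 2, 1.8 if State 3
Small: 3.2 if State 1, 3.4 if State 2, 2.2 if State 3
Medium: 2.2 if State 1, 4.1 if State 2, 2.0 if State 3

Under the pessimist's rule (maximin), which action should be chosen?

Row minima: Tiny=1.8, Small=2.2, Medium=2.0
Best worst-case = 2.2 → Small.

Small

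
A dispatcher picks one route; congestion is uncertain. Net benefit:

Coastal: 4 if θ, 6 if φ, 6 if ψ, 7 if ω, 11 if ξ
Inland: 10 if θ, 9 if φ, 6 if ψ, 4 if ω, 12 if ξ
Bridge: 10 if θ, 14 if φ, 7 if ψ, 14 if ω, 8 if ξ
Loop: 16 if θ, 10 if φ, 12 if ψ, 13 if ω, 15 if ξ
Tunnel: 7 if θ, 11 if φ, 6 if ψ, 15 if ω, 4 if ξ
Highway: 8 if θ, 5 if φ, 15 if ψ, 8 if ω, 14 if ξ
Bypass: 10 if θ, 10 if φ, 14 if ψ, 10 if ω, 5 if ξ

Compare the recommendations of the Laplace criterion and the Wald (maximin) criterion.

Row averages: Coastal=6.8, Inland=8.2, Bridge=10.6, Loop=13.2, Tunnel=8.6, Highway=10, Bypass=9.8
Highest average = 13.2 → Loop.
Row minima: Coastal=4, Inland=4, Bridge=7, Loop=10, Tunnel=4, Highway=5, Bypass=5
Best worst-case = 10 → Loop.

laplace → Loop; maximin → Loop (agree)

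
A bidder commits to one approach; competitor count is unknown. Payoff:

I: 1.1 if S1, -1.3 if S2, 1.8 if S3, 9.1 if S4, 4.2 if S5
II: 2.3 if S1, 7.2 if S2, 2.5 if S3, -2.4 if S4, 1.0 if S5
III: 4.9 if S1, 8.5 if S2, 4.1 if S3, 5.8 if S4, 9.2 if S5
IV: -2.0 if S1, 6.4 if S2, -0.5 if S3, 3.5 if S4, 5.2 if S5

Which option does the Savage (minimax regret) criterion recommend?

III

Column bests: S1=4.9, S2=8.5, S3=4.1, S4=9.1, S5=9.2.
I regrets: 3.8, 9.8, 2.3, 0.0, 5.0 → max 9.8
II regrets: 2.6, 1.3, 1.6, 11.5, 8.2 → max 11.5
III regrets: 0.0, 0.0, 0.0, 3.3, 0.0 → max 3.3
IV regrets: 6.9, 2.1, 4.6, 5.6, 4.0 → max 6.9
Smallest max regret = 3.3 → III.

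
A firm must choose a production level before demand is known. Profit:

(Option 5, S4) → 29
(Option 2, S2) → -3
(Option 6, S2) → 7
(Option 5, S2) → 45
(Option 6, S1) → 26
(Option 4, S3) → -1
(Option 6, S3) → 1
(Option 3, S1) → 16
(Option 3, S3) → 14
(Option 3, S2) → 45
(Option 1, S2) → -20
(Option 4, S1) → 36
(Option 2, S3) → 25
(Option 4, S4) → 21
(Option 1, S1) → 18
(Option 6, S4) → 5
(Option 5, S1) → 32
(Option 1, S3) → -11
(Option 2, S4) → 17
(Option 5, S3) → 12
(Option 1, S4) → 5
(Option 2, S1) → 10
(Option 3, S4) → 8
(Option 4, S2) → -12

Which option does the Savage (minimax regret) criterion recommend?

Option 5

Column bests: S1=36, S2=45, S3=25, S4=29.
Option 1 regrets: 18, 65, 36, 24 → max 65
Option 2 regrets: 26, 48, 0, 12 → max 48
Option 3 regrets: 20, 0, 11, 21 → max 21
Option 4 regrets: 0, 57, 26, 8 → max 57
Option 5 regrets: 4, 0, 13, 0 → max 13
Option 6 regrets: 10, 38, 24, 24 → max 38
Smallest max regret = 13 → Option 5.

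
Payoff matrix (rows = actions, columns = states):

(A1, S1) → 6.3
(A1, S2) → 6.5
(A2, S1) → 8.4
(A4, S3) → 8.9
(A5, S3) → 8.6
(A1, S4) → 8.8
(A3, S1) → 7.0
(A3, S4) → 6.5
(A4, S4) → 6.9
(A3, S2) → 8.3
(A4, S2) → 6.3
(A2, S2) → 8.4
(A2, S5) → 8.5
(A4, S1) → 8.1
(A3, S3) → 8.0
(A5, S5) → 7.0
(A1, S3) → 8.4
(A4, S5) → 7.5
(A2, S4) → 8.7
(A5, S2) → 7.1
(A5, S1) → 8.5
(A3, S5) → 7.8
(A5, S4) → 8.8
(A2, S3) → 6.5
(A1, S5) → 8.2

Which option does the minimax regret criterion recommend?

A5

Column bests: S1=8.5, S2=8.4, S3=8.9, S4=8.8, S5=8.5.
A1 regrets: 2.2, 1.9, 0.5, 0.0, 0.3 → max 2.2
A2 regrets: 0.1, 0.0, 2.4, 0.1, 0.0 → max 2.4
A3 regrets: 1.5, 0.1, 0.9, 2.3, 0.7 → max 2.3
A4 regrets: 0.4, 2.1, 0.0, 1.9, 1.0 → max 2.1
A5 regrets: 0.0, 1.3, 0.3, 0.0, 1.5 → max 1.5
Smallest max regret = 1.5 → A5.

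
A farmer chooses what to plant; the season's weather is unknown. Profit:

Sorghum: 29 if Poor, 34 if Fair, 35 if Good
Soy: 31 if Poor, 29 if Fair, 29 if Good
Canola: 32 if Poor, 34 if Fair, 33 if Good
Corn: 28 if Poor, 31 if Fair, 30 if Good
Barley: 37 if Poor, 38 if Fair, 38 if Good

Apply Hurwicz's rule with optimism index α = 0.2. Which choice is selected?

Sorghum: 0.2·35 + 0.8·29 = 30.2
Soy: 0.2·31 + 0.8·29 = 29.4
Canola: 0.2·34 + 0.8·32 = 32.4
Corn: 0.2·31 + 0.8·28 = 28.6
Barley: 0.2·38 + 0.8·37 = 37.2
Highest Hurwicz score = 37.2 → Barley.

Barley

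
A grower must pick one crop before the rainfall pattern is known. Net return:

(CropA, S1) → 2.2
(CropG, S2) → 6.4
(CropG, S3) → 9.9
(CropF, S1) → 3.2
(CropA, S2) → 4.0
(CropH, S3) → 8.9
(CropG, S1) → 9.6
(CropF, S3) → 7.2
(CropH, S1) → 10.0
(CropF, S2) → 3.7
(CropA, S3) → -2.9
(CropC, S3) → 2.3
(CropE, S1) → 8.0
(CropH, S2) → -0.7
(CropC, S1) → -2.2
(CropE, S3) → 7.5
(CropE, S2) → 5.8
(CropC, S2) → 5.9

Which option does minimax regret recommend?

CropG

Column bests: S1=10.0, S2=6.4, S3=9.9.
CropF regrets: 6.8, 2.7, 2.7 → max 6.8
CropG regrets: 0.4, 0.0, 0.0 → max 0.4
CropE regrets: 2.0, 0.6, 2.4 → max 2.4
CropH regrets: 0.0, 7.1, 1.0 → max 7.1
CropC regrets: 12.2, 0.5, 7.6 → max 12.2
CropA regrets: 7.8, 2.4, 12.8 → max 12.8
Smallest max regret = 0.4 → CropG.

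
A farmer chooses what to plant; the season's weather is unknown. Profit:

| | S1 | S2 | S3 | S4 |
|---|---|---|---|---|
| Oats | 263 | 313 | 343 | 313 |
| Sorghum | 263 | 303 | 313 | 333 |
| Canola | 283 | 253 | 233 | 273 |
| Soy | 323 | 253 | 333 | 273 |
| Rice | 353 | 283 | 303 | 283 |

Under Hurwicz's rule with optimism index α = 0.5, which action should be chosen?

Oats: 0.5·343 + 0.5·263 = 303
Sorghum: 0.5·333 + 0.5·263 = 298
Canola: 0.5·283 + 0.5·233 = 258
Soy: 0.5·333 + 0.5·253 = 293
Rice: 0.5·353 + 0.5·283 = 318
Highest Hurwicz score = 318 → Rice.

Rice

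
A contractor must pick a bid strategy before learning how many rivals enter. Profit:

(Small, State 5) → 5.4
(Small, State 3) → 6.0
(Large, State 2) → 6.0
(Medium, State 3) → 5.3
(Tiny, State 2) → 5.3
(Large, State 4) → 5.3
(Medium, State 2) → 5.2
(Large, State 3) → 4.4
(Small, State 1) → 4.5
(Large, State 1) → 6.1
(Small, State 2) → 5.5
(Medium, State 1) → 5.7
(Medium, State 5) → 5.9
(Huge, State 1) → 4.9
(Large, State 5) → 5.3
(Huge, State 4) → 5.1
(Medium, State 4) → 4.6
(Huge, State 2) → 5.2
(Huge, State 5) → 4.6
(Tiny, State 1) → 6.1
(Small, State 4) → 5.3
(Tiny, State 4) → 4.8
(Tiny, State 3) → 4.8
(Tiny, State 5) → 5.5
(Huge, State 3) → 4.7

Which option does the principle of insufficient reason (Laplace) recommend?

Large

Row averages: Tiny=5.3, Small=5.34, Medium=5.34, Large=5.42, Huge=4.9
Highest average = 5.42 → Large.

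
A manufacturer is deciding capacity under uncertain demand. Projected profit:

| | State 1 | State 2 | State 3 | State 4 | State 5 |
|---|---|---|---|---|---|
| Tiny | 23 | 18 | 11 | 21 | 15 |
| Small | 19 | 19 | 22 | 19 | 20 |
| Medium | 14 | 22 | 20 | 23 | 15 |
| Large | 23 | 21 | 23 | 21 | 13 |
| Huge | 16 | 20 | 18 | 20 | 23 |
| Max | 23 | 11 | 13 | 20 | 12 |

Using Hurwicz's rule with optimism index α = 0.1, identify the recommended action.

Small

Tiny: 0.1·23 + 0.9·11 = 12.2
Small: 0.1·22 + 0.9·19 = 19.3
Medium: 0.1·23 + 0.9·14 = 14.9
Large: 0.1·23 + 0.9·13 = 14
Huge: 0.1·23 + 0.9·16 = 16.7
Max: 0.1·23 + 0.9·11 = 12.2
Highest Hurwicz score = 19.3 → Small.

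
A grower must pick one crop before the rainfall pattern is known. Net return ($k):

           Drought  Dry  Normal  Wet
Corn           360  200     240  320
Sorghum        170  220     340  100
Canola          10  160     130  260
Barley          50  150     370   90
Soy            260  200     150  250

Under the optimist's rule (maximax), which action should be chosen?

Row maxima: Corn=360, Sorghum=340, Canola=260, Barley=370, Soy=260
Best best-case = 370 → Barley.

Barley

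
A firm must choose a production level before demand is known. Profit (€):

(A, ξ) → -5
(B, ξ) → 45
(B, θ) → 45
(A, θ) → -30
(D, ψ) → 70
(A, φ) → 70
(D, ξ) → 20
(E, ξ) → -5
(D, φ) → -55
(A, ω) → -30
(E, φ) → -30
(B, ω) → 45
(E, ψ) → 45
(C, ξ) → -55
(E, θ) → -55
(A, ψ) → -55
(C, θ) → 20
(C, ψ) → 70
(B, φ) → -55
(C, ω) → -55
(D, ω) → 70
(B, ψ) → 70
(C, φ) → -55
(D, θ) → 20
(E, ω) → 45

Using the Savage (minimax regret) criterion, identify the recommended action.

E

Column bests: θ=45, φ=70, ψ=70, ω=70, ξ=45.
A regrets: 75, 0, 125, 100, 50 → max 125
B regrets: 0, 125, 0, 25, 0 → max 125
C regrets: 25, 125, 0, 125, 100 → max 125
D regrets: 25, 125, 0, 0, 25 → max 125
E regrets: 100, 100, 25, 25, 50 → max 100
Smallest max regret = 100 → E.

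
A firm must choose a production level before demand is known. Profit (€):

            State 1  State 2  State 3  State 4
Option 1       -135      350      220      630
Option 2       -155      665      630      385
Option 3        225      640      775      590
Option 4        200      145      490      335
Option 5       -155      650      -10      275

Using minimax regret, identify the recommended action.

Column bests: State 1=225, State 2=665, State 3=775, State 4=630.
Option 1 regrets: 360, 315, 555, 0 → max 555
Option 2 regrets: 380, 0, 145, 245 → max 380
Option 3 regrets: 0, 25, 0, 40 → max 40
Option 4 regrets: 25, 520, 285, 295 → max 520
Option 5 regrets: 380, 15, 785, 355 → max 785
Smallest max regret = 40 → Option 3.

Option 3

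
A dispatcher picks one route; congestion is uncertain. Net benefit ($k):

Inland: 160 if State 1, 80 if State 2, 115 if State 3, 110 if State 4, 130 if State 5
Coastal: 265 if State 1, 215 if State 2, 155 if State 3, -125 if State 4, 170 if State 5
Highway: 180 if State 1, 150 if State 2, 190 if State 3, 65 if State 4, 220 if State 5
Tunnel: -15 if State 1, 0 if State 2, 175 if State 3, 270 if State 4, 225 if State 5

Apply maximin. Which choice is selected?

Inland

Row minima: Inland=80, Coastal=-125, Highway=65, Tunnel=-15
Best worst-case = 80 → Inland.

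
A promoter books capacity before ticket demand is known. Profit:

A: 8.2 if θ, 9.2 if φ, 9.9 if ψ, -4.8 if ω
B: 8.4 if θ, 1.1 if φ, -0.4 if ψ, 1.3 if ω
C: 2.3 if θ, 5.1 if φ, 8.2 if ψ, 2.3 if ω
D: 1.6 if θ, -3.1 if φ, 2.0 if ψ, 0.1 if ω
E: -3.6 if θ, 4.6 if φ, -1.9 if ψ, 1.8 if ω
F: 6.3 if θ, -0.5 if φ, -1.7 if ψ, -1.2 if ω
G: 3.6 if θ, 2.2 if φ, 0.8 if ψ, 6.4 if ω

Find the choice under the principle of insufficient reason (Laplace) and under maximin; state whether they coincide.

laplace → A; maximin → C (disagree)

Row averages: A=5.625, B=2.6, C=4.475, D=0.15, E=0.225, F=0.725, G=3.25
Highest average = 5.625 → A.
Row minima: A=-4.8, B=-0.4, C=2.3, D=-3.1, E=-3.6, F=-1.7, G=0.8
Best worst-case = 2.3 → C.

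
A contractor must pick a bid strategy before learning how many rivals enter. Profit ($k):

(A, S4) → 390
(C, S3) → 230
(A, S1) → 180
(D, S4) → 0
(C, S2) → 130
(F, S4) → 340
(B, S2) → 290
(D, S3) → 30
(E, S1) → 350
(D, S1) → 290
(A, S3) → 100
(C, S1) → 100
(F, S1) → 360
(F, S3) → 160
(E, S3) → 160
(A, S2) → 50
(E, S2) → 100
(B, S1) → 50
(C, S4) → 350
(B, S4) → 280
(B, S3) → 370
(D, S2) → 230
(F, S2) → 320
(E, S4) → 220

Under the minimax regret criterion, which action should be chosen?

F

Column bests: S1=360, S2=320, S3=370, S4=390.
A regrets: 180, 270, 270, 0 → max 270
B regrets: 310, 30, 0, 110 → max 310
C regrets: 260, 190, 140, 40 → max 260
D regrets: 70, 90, 340, 390 → max 390
E regrets: 10, 220, 210, 170 → max 220
F regrets: 0, 0, 210, 50 → max 210
Smallest max regret = 210 → F.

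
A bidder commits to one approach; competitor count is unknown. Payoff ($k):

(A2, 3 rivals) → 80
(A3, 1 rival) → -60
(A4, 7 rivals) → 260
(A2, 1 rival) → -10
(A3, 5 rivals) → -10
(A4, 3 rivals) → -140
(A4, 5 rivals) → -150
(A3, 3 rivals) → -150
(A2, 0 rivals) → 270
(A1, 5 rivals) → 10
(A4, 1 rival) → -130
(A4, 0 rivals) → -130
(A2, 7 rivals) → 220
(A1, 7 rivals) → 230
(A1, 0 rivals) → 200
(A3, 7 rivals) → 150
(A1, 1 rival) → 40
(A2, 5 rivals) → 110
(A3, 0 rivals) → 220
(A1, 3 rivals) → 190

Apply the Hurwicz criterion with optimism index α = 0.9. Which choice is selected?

A2

A1: 0.9·230 + 0.1·10 = 208
A2: 0.9·270 + 0.1·(-10) = 242
A3: 0.9·220 + 0.1·(-150) = 183
A4: 0.9·260 + 0.1·(-150) = 219
Highest Hurwicz score = 242 → A2.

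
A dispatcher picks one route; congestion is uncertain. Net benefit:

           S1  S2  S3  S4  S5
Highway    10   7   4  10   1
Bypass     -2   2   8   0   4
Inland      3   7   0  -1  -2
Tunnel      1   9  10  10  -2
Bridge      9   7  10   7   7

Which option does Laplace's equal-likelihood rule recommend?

Bridge

Row averages: Highway=6.4, Bypass=2.4, Inland=1.4, Tunnel=5.6, Bridge=8
Highest average = 8 → Bridge.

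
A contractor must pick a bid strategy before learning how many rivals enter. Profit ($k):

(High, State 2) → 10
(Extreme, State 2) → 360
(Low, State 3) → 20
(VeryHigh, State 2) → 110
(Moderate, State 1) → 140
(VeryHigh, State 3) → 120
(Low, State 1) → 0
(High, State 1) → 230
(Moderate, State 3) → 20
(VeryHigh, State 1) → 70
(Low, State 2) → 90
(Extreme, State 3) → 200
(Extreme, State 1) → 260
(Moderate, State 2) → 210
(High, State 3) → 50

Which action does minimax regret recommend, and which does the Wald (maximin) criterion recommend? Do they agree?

minimax regret → Extreme; maximin → Extreme (agree)

Column bests: State 1=260, State 2=360, State 3=200.
Low regrets: 260, 270, 180 → max 270
Moderate regrets: 120, 150, 180 → max 180
High regrets: 30, 350, 150 → max 350
VeryHigh regrets: 190, 250, 80 → max 250
Extreme regrets: 0, 0, 0 → max 0
Smallest max regret = 0 → Extreme.
Row minima: Low=0, Moderate=20, High=10, VeryHigh=70, Extreme=200
Best worst-case = 200 → Extreme.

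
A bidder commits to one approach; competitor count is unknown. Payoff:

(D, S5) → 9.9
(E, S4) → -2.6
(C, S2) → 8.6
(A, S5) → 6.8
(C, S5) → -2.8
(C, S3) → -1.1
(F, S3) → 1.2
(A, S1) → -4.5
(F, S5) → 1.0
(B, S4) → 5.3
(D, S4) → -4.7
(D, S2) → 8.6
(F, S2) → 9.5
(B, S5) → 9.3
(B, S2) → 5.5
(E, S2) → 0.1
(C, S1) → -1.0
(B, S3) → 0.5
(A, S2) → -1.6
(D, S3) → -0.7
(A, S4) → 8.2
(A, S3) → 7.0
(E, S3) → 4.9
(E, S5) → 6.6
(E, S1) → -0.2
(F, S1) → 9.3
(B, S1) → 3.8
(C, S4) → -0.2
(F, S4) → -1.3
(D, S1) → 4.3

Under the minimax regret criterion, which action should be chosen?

Column bests: S1=9.3, S2=9.5, S3=7.0, S4=8.2, S5=9.9.
A regrets: 13.8, 11.1, 0.0, 0.0, 3.1 → max 13.8
B regrets: 5.5, 4.0, 6.5, 2.9, 0.6 → max 6.5
C regrets: 10.3, 0.9, 8.1, 8.4, 12.7 → max 12.7
D regrets: 5.0, 0.9, 7.7, 12.9, 0.0 → max 12.9
E regrets: 9.5, 9.4, 2.1, 10.8, 3.3 → max 10.8
F regrets: 0.0, 0.0, 5.8, 9.5, 8.9 → max 9.5
Smallest max regret = 6.5 → B.

B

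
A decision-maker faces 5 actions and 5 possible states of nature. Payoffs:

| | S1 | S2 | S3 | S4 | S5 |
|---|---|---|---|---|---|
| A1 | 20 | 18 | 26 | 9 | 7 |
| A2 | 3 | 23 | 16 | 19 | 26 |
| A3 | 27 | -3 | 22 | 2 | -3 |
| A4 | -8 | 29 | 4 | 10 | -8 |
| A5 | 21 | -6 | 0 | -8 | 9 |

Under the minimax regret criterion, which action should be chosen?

A1

Column bests: S1=27, S2=29, S3=26, S4=19, S5=26.
A1 regrets: 7, 11, 0, 10, 19 → max 19
A2 regrets: 24, 6, 10, 0, 0 → max 24
A3 regrets: 0, 32, 4, 17, 29 → max 32
A4 regrets: 35, 0, 22, 9, 34 → max 35
A5 regrets: 6, 35, 26, 27, 17 → max 35
Smallest max regret = 19 → A1.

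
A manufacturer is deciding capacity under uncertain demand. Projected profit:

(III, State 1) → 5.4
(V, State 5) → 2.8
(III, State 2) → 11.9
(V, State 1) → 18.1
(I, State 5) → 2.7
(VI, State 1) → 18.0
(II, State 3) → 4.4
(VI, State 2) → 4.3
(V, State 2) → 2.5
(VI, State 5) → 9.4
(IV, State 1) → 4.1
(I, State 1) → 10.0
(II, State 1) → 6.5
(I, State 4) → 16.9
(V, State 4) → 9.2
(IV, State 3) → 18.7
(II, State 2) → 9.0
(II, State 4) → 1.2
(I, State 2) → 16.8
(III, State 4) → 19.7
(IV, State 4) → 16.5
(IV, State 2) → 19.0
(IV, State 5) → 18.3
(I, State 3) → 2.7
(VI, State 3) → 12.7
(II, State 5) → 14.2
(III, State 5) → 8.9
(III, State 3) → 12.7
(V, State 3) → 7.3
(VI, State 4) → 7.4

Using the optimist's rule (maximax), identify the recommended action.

III

Row maxima: I=16.9, II=14.2, III=19.7, IV=19.0, V=18.1, VI=18.0
Best best-case = 19.7 → III.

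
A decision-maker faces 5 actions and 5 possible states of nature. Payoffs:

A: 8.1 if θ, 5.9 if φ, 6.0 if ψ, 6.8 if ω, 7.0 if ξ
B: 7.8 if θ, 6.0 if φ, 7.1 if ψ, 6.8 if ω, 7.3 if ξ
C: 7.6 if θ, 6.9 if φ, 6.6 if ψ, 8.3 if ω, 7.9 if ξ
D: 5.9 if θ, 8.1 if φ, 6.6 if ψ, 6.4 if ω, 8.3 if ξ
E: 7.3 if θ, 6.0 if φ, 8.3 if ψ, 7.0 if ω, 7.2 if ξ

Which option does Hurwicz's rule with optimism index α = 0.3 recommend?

A: 0.3·8.1 + 0.7·5.9 = 6.56
B: 0.3·7.8 + 0.7·6.0 = 6.54
C: 0.3·8.3 + 0.7·6.6 = 7.11
D: 0.3·8.3 + 0.7·5.9 = 6.62
E: 0.3·8.3 + 0.7·6.0 = 6.69
Highest Hurwicz score = 7.11 → C.

C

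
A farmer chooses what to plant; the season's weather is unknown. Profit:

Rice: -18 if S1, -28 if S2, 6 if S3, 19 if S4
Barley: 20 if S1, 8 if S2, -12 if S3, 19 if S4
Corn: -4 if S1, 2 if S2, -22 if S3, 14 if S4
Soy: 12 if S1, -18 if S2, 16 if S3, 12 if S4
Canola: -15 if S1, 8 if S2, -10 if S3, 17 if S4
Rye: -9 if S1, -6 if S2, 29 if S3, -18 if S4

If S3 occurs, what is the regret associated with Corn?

51

Best payoff under S3 is 29.
Regret = 29 − (-22) = 51.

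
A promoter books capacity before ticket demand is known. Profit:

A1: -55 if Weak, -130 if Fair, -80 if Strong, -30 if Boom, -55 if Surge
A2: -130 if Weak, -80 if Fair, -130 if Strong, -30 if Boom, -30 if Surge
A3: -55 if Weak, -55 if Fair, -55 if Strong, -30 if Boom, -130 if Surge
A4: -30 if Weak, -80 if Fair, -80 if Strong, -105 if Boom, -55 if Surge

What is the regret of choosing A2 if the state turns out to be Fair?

Best payoff under Fair is -55.
Regret = -55 − (-80) = 25.

25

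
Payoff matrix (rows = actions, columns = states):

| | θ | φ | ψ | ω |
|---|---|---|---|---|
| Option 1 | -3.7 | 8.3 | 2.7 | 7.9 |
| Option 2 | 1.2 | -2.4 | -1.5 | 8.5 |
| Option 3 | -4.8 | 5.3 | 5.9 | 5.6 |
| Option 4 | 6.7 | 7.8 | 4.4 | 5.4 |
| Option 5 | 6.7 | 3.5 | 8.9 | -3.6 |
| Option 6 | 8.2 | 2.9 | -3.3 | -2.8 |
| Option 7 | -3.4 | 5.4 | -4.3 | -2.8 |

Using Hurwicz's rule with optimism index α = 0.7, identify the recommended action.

Option 4

Option 1: 0.7·8.3 + 0.3·(-3.7) = 4.7
Option 2: 0.7·8.5 + 0.3·(-2.4) = 5.23
Option 3: 0.7·5.9 + 0.3·(-4.8) = 2.69
Option 4: 0.7·7.8 + 0.3·4.4 = 6.78
Option 5: 0.7·8.9 + 0.3·(-3.6) = 5.15
Option 6: 0.7·8.2 + 0.3·(-3.3) = 4.75
Option 7: 0.7·5.4 + 0.3·(-4.3) = 2.49
Highest Hurwicz score = 6.78 → Option 4.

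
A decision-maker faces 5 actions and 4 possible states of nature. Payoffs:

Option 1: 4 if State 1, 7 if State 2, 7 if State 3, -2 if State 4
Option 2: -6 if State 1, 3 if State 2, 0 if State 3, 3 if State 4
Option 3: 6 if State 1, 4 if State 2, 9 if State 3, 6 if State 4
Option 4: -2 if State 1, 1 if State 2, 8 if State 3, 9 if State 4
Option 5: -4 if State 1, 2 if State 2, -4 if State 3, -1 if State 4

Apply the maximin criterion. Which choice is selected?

Row minima: Option 1=-2, Option 2=-6, Option 3=4, Option 4=-2, Option 5=-4
Best worst-case = 4 → Option 3.

Option 3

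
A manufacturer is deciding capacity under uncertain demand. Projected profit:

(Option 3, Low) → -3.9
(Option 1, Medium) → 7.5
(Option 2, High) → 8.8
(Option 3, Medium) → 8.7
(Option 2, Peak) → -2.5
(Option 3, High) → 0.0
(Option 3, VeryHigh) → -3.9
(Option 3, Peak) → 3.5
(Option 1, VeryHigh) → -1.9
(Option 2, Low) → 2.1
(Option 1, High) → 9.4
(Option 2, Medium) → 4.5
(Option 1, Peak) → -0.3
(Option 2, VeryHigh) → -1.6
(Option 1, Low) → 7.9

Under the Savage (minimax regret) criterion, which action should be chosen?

Column bests: Low=7.9, Medium=8.7, High=9.4, VeryHigh=-1.6, Peak=3.5.
Option 1 regrets: 0.0, 1.2, 0.0, 0.3, 3.8 → max 3.8
Option 2 regrets: 5.8, 4.2, 0.6, 0.0, 6.0 → max 6.0
Option 3 regrets: 11.8, 0.0, 9.4, 2.3, 0.0 → max 11.8
Smallest max regret = 3.8 → Option 1.

Option 1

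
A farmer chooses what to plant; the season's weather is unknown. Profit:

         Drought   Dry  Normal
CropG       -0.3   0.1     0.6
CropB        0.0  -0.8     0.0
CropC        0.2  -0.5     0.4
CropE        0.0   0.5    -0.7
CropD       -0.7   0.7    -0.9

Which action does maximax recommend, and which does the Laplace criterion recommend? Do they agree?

maximax → CropD; laplace → CropG (disagree)

Row maxima: CropG=0.6, CropB=0.0, CropC=0.4, CropE=0.5, CropD=0.7
Best best-case = 0.7 → CropD.
Row averages: CropG=2/15, CropB=-4/15, CropC=1/30, CropE=-1/15, CropD=-0.3
Highest average = 2/15 → CropG.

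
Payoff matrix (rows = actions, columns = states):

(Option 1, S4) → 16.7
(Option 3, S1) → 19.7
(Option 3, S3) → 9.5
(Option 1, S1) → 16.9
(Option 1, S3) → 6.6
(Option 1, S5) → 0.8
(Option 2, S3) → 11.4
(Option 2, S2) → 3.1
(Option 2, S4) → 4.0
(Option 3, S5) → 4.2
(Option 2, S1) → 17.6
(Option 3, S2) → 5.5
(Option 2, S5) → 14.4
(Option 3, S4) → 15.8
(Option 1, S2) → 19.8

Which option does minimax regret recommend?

Option 1

Column bests: S1=19.7, S2=19.8, S3=11.4, S4=16.7, S5=14.4.
Option 1 regrets: 2.8, 0.0, 4.8, 0.0, 13.6 → max 13.6
Option 2 regrets: 2.1, 16.7, 0.0, 12.7, 0.0 → max 16.7
Option 3 regrets: 0.0, 14.3, 1.9, 0.9, 10.2 → max 14.3
Smallest max regret = 13.6 → Option 1.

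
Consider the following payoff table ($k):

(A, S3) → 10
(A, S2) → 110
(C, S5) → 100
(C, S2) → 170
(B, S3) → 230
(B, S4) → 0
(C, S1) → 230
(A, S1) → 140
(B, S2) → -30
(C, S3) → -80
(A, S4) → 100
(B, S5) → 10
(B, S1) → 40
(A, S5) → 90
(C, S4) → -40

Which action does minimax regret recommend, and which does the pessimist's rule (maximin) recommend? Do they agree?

Column bests: S1=230, S2=170, S3=230, S4=100, S5=100.
A regrets: 90, 60, 220, 0, 10 → max 220
B regrets: 190, 200, 0, 100, 90 → max 200
C regrets: 0, 0, 310, 140, 0 → max 310
Smallest max regret = 200 → B.
Row minima: A=10, B=-30, C=-80
Best worst-case = 10 → A.

minimax regret → B; maximin → A (disagree)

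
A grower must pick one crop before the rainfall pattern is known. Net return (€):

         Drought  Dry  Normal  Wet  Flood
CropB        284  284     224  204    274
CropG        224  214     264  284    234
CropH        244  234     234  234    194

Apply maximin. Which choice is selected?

CropG

Row minima: CropB=204, CropG=214, CropH=194
Best worst-case = 214 → CropG.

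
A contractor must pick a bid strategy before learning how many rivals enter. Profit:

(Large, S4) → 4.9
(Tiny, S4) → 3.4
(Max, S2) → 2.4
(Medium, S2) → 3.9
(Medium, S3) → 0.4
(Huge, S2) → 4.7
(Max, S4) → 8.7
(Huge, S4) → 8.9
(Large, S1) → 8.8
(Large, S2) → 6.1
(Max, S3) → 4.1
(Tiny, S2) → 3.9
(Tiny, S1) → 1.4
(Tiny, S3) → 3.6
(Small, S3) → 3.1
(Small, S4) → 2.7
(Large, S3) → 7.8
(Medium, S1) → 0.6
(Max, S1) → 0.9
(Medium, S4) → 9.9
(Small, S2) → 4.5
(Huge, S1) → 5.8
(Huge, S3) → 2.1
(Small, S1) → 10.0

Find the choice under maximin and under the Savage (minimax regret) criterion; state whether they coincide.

maximin → Large; minimax regret → Large (agree)

Row minima: Tiny=1.4, Small=2.7, Medium=0.4, Large=4.9, Huge=2.1, Max=0.9
Best worst-case = 4.9 → Large.
Column bests: S1=10.0, S2=6.1, S3=7.8, S4=9.9.
Tiny regrets: 8.6, 2.2, 4.2, 6.5 → max 8.6
Small regrets: 0.0, 1.6, 4.7, 7.2 → max 7.2
Medium regrets: 9.4, 2.2, 7.4, 0.0 → max 9.4
Large regrets: 1.2, 0.0, 0.0, 5.0 → max 5.0
Huge regrets: 4.2, 1.4, 5.7, 1.0 → max 5.7
Max regrets: 9.1, 3.7, 3.7, 1.2 → max 9.1
Smallest max regret = 5.0 → Large.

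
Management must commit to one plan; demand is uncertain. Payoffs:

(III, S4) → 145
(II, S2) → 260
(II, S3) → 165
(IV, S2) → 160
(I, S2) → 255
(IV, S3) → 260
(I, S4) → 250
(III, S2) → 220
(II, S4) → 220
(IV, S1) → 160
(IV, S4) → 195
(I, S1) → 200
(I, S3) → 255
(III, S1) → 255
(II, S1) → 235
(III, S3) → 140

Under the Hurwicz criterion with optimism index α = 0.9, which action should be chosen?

II

I: 0.9·255 + 0.1·200 = 249.5
II: 0.9·260 + 0.1·165 = 250.5
III: 0.9·255 + 0.1·140 = 243.5
IV: 0.9·260 + 0.1·160 = 250
Highest Hurwicz score = 250.5 → II.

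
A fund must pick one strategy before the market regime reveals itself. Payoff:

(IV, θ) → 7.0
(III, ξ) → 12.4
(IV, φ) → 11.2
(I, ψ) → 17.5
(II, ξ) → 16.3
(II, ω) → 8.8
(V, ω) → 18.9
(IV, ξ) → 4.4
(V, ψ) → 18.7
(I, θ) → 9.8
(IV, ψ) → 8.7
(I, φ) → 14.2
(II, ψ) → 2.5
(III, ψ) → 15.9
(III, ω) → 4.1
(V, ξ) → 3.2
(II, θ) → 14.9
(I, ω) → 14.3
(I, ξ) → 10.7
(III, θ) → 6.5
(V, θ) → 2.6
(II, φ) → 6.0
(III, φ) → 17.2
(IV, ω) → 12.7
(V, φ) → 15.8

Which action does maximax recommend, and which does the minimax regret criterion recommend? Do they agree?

Row maxima: I=17.5, II=16.3, III=17.2, IV=12.7, V=18.9
Best best-case = 18.9 → V.
Column bests: θ=14.9, φ=17.2, ψ=18.7, ω=18.9, ξ=16.3.
I regrets: 5.1, 3.0, 1.2, 4.6, 5.6 → max 5.6
II regrets: 0.0, 11.2, 16.2, 10.1, 0.0 → max 16.2
III regrets: 8.4, 0.0, 2.8, 14.8, 3.9 → max 14.8
IV regrets: 7.9, 6.0, 10.0, 6.2, 11.9 → max 11.9
V regrets: 12.3, 1.4, 0.0, 0.0, 13.1 → max 13.1
Smallest max regret = 5.6 → I.

maximax → V; minimax regret → I (disagree)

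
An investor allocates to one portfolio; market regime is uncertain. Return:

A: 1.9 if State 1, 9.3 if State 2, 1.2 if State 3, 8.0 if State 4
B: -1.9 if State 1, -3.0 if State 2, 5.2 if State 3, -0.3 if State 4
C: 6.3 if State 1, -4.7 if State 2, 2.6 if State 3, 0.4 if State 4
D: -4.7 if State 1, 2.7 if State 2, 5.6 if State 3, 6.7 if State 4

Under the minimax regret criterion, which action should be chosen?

Column bests: State 1=6.3, State 2=9.3, State 3=5.6, State 4=8.0.
A regrets: 4.4, 0.0, 4.4, 0.0 → max 4.4
B regrets: 8.2, 12.3, 0.4, 8.3 → max 12.3
C regrets: 0.0, 14.0, 3.0, 7.6 → max 14.0
D regrets: 11.0, 6.6, 0.0, 1.3 → max 11.0
Smallest max regret = 4.4 → A.

A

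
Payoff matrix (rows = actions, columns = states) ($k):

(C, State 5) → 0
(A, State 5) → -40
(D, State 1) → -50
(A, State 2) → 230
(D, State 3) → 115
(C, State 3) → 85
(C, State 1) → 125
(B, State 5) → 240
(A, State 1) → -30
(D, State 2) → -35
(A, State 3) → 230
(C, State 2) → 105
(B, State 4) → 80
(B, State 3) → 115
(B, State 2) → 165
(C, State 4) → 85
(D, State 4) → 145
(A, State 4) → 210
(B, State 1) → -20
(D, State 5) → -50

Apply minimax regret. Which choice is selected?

Column bests: State 1=125, State 2=230, State 3=230, State 4=210, State 5=240.
A regrets: 155, 0, 0, 0, 280 → max 280
B regrets: 145, 65, 115, 130, 0 → max 145
C regrets: 0, 125, 145, 125, 240 → max 240
D regrets: 175, 265, 115, 65, 290 → max 290
Smallest max regret = 145 → B.

B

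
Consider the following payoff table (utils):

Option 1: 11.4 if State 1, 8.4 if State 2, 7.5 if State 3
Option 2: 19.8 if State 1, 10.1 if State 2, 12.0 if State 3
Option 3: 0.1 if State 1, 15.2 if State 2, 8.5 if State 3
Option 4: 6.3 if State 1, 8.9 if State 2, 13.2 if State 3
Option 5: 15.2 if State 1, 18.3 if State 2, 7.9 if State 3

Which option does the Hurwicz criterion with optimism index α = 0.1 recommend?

Option 1: 0.1·11.4 + 0.9·7.5 = 7.89
Option 2: 0.1·19.8 + 0.9·10.1 = 11.07
Option 3: 0.1·15.2 + 0.9·0.1 = 1.61
Option 4: 0.1·13.2 + 0.9·6.3 = 6.99
Option 5: 0.1·18.3 + 0.9·7.9 = 8.94
Highest Hurwicz score = 11.07 → Option 2.

Option 2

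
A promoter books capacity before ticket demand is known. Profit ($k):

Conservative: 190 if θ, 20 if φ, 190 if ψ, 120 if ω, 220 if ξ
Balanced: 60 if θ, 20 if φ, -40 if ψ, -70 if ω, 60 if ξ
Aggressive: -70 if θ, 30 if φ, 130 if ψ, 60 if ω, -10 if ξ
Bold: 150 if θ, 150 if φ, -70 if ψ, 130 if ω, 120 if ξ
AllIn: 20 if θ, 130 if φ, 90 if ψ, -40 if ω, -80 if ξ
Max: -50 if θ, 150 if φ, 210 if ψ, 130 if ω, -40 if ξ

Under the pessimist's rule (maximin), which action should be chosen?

Row minima: Conservative=20, Balanced=-70, Aggressive=-70, Bold=-70, AllIn=-80, Max=-50
Best worst-case = 20 → Conservative.

Conservative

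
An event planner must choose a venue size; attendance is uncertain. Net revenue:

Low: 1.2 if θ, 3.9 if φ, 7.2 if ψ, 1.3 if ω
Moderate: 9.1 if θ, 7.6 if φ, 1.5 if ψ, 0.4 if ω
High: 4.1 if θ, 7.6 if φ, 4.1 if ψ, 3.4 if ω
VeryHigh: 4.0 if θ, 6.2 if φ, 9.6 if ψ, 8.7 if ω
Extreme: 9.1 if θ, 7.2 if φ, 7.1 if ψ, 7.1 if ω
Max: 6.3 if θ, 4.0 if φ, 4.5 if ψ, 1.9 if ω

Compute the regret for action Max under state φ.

Best payoff under φ is 7.6.
Regret = 7.6 − 4.0 = 3.6.

3.6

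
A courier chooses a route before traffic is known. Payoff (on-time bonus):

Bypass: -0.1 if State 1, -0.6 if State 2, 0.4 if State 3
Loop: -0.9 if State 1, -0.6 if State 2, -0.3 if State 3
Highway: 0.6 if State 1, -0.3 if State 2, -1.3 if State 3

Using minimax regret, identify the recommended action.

Column bests: State 1=0.6, State 2=-0.3, State 3=0.4.
Bypass regrets: 0.7, 0.3, 0.0 → max 0.7
Loop regrets: 1.5, 0.3, 0.7 → max 1.5
Highway regrets: 0.0, 0.0, 1.7 → max 1.7
Smallest max regret = 0.7 → Bypass.

Bypass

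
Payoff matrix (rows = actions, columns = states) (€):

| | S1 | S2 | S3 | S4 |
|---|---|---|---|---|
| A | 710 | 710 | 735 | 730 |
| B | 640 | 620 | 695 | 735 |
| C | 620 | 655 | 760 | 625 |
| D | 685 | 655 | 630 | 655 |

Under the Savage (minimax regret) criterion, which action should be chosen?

A

Column bests: S1=710, S2=710, S3=760, S4=735.
A regrets: 0, 0, 25, 5 → max 25
B regrets: 70, 90, 65, 0 → max 90
C regrets: 90, 55, 0, 110 → max 110
D regrets: 25, 55, 130, 80 → max 130
Smallest max regret = 25 → A.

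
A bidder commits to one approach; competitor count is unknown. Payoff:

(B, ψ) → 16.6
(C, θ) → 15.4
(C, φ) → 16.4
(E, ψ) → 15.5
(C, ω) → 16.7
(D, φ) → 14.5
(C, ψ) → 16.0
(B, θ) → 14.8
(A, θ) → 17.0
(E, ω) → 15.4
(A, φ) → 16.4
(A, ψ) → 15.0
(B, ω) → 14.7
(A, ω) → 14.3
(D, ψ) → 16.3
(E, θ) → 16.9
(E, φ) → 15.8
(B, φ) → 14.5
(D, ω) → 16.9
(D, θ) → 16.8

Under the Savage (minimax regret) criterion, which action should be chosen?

Column bests: θ=17.0, φ=16.4, ψ=16.6, ω=16.9.
A regrets: 0.0, 0.0, 1.6, 2.6 → max 2.6
B regrets: 2.2, 1.9, 0.0, 2.2 → max 2.2
C regrets: 1.6, 0.0, 0.6, 0.2 → max 1.6
D regrets: 0.2, 1.9, 0.3, 0.0 → max 1.9
E regrets: 0.1, 0.6, 1.1, 1.5 → max 1.5
Smallest max regret = 1.5 → E.

E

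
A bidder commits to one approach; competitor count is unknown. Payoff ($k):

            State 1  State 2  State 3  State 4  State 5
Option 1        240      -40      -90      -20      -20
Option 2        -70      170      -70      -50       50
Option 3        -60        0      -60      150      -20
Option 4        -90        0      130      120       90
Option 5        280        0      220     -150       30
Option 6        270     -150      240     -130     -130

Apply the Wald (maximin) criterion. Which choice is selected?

Row minima: Option 1=-90, Option 2=-70, Option 3=-60, Option 4=-90, Option 5=-150, Option 6=-150
Best worst-case = -60 → Option 3.

Option 3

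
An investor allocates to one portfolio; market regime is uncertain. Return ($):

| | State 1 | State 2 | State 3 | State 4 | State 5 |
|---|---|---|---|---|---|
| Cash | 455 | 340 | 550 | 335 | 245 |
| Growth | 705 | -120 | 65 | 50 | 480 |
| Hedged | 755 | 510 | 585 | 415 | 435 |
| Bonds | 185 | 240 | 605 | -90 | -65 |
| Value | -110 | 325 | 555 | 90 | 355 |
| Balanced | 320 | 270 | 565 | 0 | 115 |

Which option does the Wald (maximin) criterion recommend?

Row minima: Cash=245, Growth=-120, Hedged=415, Bonds=-90, Value=-110, Balanced=0
Best worst-case = 415 → Hedged.

Hedged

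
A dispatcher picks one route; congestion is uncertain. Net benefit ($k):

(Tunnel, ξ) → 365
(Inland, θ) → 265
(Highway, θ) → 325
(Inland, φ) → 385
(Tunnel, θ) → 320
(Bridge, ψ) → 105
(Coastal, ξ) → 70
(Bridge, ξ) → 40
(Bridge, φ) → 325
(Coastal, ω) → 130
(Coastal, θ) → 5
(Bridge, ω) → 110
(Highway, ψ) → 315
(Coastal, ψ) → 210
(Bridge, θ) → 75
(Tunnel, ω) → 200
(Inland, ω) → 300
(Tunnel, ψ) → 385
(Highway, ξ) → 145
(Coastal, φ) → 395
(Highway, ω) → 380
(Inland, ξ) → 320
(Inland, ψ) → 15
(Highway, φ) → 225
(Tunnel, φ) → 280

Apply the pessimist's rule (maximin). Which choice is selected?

Tunnel

Row minima: Inland=15, Highway=145, Bridge=40, Tunnel=200, Coastal=5
Best worst-case = 200 → Tunnel.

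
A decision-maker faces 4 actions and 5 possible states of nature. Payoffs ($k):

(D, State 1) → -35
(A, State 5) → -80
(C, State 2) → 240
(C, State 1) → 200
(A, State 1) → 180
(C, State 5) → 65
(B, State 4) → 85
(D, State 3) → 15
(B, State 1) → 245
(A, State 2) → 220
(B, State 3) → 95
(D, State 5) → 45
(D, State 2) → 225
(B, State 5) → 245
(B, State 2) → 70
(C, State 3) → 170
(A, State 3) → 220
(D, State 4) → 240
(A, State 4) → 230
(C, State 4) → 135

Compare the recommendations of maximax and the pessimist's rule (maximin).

maximax → B; maximin → B (agree)

Row maxima: A=230, B=245, C=240, D=240
Best best-case = 245 → B.
Row minima: A=-80, B=70, C=65, D=-35
Best worst-case = 70 → B.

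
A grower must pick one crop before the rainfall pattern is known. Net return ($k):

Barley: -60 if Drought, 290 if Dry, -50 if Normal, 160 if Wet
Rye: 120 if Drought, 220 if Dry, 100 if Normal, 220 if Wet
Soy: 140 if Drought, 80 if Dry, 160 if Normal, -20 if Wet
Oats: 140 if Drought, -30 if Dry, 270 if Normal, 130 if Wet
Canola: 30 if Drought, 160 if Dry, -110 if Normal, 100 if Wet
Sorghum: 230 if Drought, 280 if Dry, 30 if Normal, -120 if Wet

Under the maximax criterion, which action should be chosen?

Barley

Row maxima: Barley=290, Rye=220, Soy=160, Oats=270, Canola=160, Sorghum=280
Best best-case = 290 → Barley.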